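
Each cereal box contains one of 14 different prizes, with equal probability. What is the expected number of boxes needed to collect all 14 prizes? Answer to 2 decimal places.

45.52

After i distinct types are collected, each trial gives a new one with probability (14−i)/14, so the expected wait for the next new type is 14/(14−i).
E = 14/14 + 14/13 + 14/12 + 14/11 + 14/10 + 14/9 + 14/8 + 14/7 + 14/6 + 14/5 + 14/4 + 14/3 + 14/2 + 14/1 = 1171733/25740 ≈ 45.52.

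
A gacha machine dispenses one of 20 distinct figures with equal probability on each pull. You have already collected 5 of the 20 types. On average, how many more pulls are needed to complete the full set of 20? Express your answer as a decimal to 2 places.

Starting from 5 distinct types, each trial gives a new one with probability (20−i)/20 when i types are held, so the wait for the next new type is 20/(20−i).
E = 20/15 + 20/14 + 20/13 + 20/12 + 20/11 + 20/10 + 20/9 + 20/8 + 20/7 + 20/6 + 20/5 + 20/4 + 20/3 + 20/2 + 20/1 = 1195757/18018 ≈ 66.36.

66.36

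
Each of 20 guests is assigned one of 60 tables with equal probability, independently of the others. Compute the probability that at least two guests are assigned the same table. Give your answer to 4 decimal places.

It's easier to compute the probability that all 20 are distinct.
P(all distinct) = 60/60 · 59/60 · ··· · 41/60 ≈ 0.0279.
So the probability of at least one match is 1 − 0.0279 = 0.9721.

0.9721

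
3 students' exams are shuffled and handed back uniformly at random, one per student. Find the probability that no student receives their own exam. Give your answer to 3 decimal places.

0.333

This is the derangement probability: permutations of 3 with no fixed point.
D(3) = 3! · (1 − 1/1! + 1/2! − ··· + (−1)^3/3!) = 2.
P = 2/6 = 1/3 ≈ 0.333.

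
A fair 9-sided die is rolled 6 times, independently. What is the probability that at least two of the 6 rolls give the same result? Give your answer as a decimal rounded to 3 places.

0.886

P(all 6 different) = 9/9 · 8/9 · ··· · 4/9 ≈ 0.114.
P(at least two equal) = 1 − 0.114 = 0.886.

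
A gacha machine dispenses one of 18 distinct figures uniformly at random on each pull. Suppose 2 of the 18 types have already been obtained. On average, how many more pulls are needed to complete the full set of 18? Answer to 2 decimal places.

60.85

Starting from 2 distinct types, each trial gives a new one with probability (18−i)/18 when i types are held, so the wait for the next new type is 18/(18−i).
E = 18/16 + 18/15 + 18/14 + 18/13 + 18/12 + 18/11 + 18/10 + 18/9 + 18/8 + 18/7 + 18/6 + 18/5 + 18/4 + 18/3 + 18/2 + 18/1 = 2436559/40040 ≈ 60.85.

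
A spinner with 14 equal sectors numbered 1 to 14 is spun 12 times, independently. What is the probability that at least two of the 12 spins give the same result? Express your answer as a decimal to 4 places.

P(all 12 different) = 14/14 · 13/14 · ··· · 3/14 ≈ 0.0008.
P(at least two equal) = 1 − 0.0008 = 0.9992.

0.9992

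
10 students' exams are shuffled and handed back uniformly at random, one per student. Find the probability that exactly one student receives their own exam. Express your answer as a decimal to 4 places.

0.3679

Choose which one is fixed: C(10,1) = 10 ways.
The remaining 9 must have no fixed point: D(9) = 133496.
P = 10·133496/3628800 = 16687/45360 ≈ 0.3679.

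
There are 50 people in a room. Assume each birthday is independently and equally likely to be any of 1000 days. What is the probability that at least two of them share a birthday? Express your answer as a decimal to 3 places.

It's easier to compute the probability that all 50 are distinct.
P(all distinct) = 1000/1000 · 999/1000 · ··· · 951/1000 ≈ 0.288.
So the probability of at least one match is 1 − 0.288 = 0.712.

0.712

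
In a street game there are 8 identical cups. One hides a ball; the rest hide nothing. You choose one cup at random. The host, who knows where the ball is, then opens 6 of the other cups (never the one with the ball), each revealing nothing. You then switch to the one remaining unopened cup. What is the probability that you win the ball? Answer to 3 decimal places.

0.875

Your original cup holds the ball with probability 1/8, so the other 7 collectively hold it with probability 7/8.
The host can always find 6 empty cups to open, so the reveals don't change that 7/8; it is now spread over the 1 remaining unopened cup.
P(win by switching) = (7/8) · (1/1) = 7/8 ≈ 0.875.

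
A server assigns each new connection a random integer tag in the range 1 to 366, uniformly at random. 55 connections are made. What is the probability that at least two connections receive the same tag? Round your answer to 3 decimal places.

It's easier to compute the probability that all 55 are distinct.
P(all distinct) = 366/366 · 365/366 · ··· · 312/366 ≈ 0.014.
So the probability of at least one match is 1 − 0.014 = 0.986.

0.986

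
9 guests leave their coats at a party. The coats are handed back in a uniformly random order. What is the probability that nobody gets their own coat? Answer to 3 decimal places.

This is the derangement probability: permutations of 9 with no fixed point.
D(9) = 9! · (1 − 1/1! + 1/2! − ··· + (−1)^9/9!) = 133496.
P = 133496/362880 = 16687/45360 ≈ 0.368.

0.368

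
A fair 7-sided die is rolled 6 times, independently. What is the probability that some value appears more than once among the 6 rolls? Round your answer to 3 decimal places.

0.957

P(all 6 different) = 7/7 · 6/7 · ··· · 2/7 ≈ 0.043.
P(at least two equal) = 1 − 0.043 = 0.957.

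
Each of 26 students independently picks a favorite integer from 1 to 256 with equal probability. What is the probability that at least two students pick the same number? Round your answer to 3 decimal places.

It's easier to compute the probability that all 26 are distinct.
P(all distinct) = 256/256 · 255/256 · ··· · 231/256 ≈ 0.269.
So the probability of at least one match is 1 − 0.269 = 0.731.

0.731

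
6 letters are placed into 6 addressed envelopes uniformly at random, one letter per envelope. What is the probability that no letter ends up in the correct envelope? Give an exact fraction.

This is the derangement probability: permutations of 6 with no fixed point.
D(6) = 6! · (1 − 1/1! + 1/2! − ··· + (−1)^6/6!) = 265.
P = 265/720 = 53/144.

53/144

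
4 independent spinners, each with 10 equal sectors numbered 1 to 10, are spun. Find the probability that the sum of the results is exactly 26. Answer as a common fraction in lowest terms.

27/500

There are 10^4 = 10000 equally likely outcomes.
The number of ordered 4-tuples from {1,…,10} summing to 26 is 540.
P(sum = 26) = 540/10000 = 27/500.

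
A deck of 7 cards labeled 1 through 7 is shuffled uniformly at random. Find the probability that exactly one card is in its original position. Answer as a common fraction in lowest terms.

Choose which one is fixed: C(7,1) = 7 ways.
The remaining 6 must have no fixed point: D(6) = 265.
P = 7·265/5040 = 53/144.

53/144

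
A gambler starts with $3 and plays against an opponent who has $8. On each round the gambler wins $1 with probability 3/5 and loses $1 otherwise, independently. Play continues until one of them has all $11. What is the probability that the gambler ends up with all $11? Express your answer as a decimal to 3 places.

Let r = q/p = (2/5)/(3/5) = 2/3. The recurrence P(i) = p·P(i+1) + q·P(i−1) with P(0)=0, P(11)=1 gives P(i) = (1 − r^i)/(1 − r^11).
P(3) = (1 − (2/3)^3) / (1 − (2/3)^11) = 124659/175099 ≈ 0.712.

0.712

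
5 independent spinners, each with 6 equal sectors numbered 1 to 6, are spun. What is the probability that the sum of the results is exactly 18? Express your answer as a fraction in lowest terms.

There are 6^5 = 7776 equally likely outcomes.
The number of ordered 5-tuples from {1,…,6} summing to 18 is 780.
P(sum = 18) = 780/7776 = 65/648.

65/648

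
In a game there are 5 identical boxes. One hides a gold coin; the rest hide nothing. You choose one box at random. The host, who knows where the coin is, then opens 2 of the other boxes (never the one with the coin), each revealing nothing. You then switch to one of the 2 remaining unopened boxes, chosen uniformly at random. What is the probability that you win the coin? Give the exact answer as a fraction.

2/5

Your original box holds the coin with probability 1/5, so the other 4 collectively hold it with probability 4/5.
The host can always find 2 empty boxes to open, so the reveals don't change that 4/5; it is now spread over the 2 remaining unopened boxes.
P(win by switching) = (4/5) · (1/2) = 2/5.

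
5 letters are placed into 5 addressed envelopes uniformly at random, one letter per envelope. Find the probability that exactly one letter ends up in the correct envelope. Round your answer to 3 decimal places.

Choose which one is fixed: C(5,1) = 5 ways.
The remaining 4 must have no fixed point: D(4) = 9.
P = 5·9/120 = 3/8 ≈ 0.375.

0.375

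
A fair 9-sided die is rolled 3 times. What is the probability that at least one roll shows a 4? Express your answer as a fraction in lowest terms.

217/729

P(no roll shows a 4) = (8/9)^3 = 512/729.
P(at least one) = 1 − 512/729 = 217/729.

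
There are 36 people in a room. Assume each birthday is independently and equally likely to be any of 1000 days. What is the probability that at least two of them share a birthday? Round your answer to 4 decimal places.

It's easier to compute the probability that all 36 are distinct.
P(all distinct) = 1000/1000 · 999/1000 · ··· · 965/1000 ≈ 0.5286.
So the probability of at least one match is 1 − 0.5286 = 0.4714.

0.4714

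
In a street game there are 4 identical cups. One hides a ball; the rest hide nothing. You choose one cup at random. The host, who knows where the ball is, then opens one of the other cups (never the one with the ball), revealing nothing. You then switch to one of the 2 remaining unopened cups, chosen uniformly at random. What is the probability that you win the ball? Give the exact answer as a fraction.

3/8

Your original cup holds the ball with probability 1/4, so the other 3 collectively hold it with probability 3/4.
The host can always find an empty cup to open, so this doesn't change that 3/4; it is now spread over the 2 remaining unopened cups.
P(win by switching) = (3/4) · (1/2) = 3/8.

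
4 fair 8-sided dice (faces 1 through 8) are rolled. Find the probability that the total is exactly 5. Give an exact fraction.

There are 8^4 = 4096 equally likely outcomes.
The number of ordered 4-tuples from {1,…,8} summing to 5 is 4.
P(sum = 5) = 4/4096 = 1/1024.

1/1024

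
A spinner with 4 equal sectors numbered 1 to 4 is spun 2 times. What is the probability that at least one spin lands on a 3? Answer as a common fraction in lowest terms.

P(no spin lands on a 3) = (3/4)^2 = 9/16.
P(at least one) = 1 − 9/16 = 7/16.

7/16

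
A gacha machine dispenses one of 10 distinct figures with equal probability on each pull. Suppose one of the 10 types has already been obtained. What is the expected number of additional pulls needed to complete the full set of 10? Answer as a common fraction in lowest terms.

Starting from 1 distinct type, each trial gives a new one with probability (10−i)/10 when i types are held, so the wait for the next new type is 10/(10−i).
E = 10/9 + 10/8 + 10/7 + 10/6 + 10/5 + 10/4 + 10/3 + 10/2 + 10/1 = 7129/252.

7129/252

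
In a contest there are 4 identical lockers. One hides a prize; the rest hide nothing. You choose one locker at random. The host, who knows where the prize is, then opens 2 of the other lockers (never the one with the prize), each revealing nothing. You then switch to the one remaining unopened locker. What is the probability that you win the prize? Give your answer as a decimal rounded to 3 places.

0.750

Your original locker holds the prize with probability 1/4, so the other 3 collectively hold it with probability 3/4.
The host can always find 2 empty lockers to open, so the reveals don't change that 3/4; it is now spread over the 1 remaining unopened locker.
P(win by switching) = (3/4) · (1/1) = 3/4 ≈ 0.750.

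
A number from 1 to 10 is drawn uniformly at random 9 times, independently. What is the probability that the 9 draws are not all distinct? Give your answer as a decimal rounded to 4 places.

P(all 9 different) = 10/10 · 9/10 · ··· · 2/10 ≈ 0.0036.
P(at least two equal) = 1 − 0.0036 = 0.9964.

0.9964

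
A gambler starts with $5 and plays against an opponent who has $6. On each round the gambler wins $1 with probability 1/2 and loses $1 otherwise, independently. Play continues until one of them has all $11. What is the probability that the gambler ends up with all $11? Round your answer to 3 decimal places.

With a fair step, P(i) = ½P(i−1) + ½P(i+1) with P(0)=0, P(11)=1 has the linear solution P(i) = i/11.
P(5) = 5/11 ≈ 0.455.

0.455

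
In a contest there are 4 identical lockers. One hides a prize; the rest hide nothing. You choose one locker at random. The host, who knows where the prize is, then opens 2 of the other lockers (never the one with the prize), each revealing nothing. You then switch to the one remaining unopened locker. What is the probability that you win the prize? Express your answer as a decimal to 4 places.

0.7500

Your original locker holds the prize with probability 1/4, so the other 3 collectively hold it with probability 3/4.
The host can always find 2 empty lockers to open, so the reveals don't change that 3/4; it is now spread over the 1 remaining unopened locker.
P(win by switching) = (3/4) · (1/1) = 3/4 ≈ 0.7500.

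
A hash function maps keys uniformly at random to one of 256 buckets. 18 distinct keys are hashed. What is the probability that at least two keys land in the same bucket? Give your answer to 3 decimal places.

0.458

It's easier to compute the probability that all 18 are distinct.
P(all distinct) = 256/256 · 255/256 · ··· · 239/256 ≈ 0.542.
So the probability of at least one match is 1 − 0.542 = 0.458.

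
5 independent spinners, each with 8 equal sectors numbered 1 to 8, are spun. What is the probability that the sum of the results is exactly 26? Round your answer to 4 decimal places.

There are 8^5 = 32768 equally likely outcomes.
The number of ordered 5-tuples from {1,…,8} summing to 26 is 2010.
P(sum = 26) = 2010/32768 = 1005/16384 ≈ 0.0613.

0.0613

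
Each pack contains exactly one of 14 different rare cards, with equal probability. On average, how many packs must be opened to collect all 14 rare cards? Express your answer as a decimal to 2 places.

45.52

After i distinct types are collected, each trial gives a new one with probability (14−i)/14, so the expected wait for the next new type is 14/(14−i).
E = 14/14 + 14/13 + 14/12 + 14/11 + 14/10 + 14/9 + 14/8 + 14/7 + 14/6 + 14/5 + 14/4 + 14/3 + 14/2 + 14/1 = 1171733/25740 ≈ 45.52.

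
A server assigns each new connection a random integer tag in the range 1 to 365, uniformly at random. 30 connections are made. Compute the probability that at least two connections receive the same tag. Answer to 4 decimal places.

It's easier to compute the probability that all 30 are distinct.
P(all distinct) = 365/365 · 364/365 · ··· · 336/365 ≈ 0.2937.
So the probability of at least one match is 1 − 0.2937 = 0.7063.

0.7063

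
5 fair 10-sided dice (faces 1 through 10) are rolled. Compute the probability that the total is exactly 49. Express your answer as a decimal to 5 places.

There are 10^5 = 100000 equally likely outcomes.
The number of ordered 5-tuples from {1,…,10} summing to 49 is 5.
P(sum = 49) = 5/100000 = 1/20000 ≈ 0.00005.

0.00005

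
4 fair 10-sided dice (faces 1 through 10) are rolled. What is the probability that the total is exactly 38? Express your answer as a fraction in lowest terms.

1/1000

There are 10^4 = 10000 equally likely outcomes.
The number of ordered 4-tuples from {1,…,10} summing to 38 is 10.
P(sum = 38) = 10/10000 = 1/1000.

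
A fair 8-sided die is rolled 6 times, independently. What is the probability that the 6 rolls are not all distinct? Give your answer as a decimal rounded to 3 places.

P(all 6 different) = 8/8 · 7/8 · ··· · 3/8 ≈ 0.077.
P(at least two equal) = 1 − 0.077 = 0.923.

0.923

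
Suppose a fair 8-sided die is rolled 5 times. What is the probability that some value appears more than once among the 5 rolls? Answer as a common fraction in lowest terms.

407/512

P(all 5 different) = 8/8 · 7/8 · ··· · 4/8 = 105/512.
P(at least two equal) = 1 − 105/512 = 407/512.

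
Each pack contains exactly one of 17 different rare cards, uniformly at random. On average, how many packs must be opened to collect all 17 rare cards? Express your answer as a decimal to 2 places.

After i distinct types are collected, each trial gives a new one with probability (17−i)/17, so the expected wait for the next new type is 17/(17−i).
E = 17/17 + 17/16 + 17/15 + 17/14 + 17/13 + 17/12 + 17/11 + 17/10 + 17/9 + 17/8 + 17/7 + 17/6 + 17/5 + 17/4 + 17/3 + 17/2 + 17/1 = 42142223/720720 ≈ 58.47.

58.47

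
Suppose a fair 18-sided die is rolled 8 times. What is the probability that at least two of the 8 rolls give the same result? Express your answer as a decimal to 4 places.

0.8399

P(all 8 different) = 18/18 · 17/18 · ··· · 11/18 ≈ 0.1601.
P(at least two equal) = 1 − 0.1601 = 0.8399.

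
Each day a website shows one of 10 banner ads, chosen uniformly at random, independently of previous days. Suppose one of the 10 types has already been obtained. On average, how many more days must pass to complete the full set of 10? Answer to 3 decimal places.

Starting from 1 distinct type, each trial gives a new one with probability (10−i)/10 when i types are held, so the wait for the next new type is 10/(10−i).
E = 10/9 + 10/8 + 10/7 + 10/6 + 10/5 + 10/4 + 10/3 + 10/2 + 10/1 = 7129/252 ≈ 28.290.

28.290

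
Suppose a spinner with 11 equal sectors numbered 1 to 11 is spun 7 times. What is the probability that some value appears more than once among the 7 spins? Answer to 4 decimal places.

0.9147

P(all 7 different) = 11/11 · 10/11 · ··· · 5/11 ≈ 0.0853.
P(at least two equal) = 1 − 0.0853 = 0.9147.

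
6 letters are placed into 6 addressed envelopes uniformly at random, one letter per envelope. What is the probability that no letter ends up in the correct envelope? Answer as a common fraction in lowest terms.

This is the derangement probability: permutations of 6 with no fixed point.
D(6) = 6! · (1 − 1/1! + 1/2! − ··· + (−1)^6/6!) = 265.
P = 265/720 = 53/144.

53/144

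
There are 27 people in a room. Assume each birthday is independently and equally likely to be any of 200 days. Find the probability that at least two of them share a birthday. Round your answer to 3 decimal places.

It's easier to compute the probability that all 27 are distinct.
P(all distinct) = 200/200 · 199/200 · ··· · 174/200 ≈ 0.159.
So the probability of at least one match is 1 − 0.159 = 0.841.

0.841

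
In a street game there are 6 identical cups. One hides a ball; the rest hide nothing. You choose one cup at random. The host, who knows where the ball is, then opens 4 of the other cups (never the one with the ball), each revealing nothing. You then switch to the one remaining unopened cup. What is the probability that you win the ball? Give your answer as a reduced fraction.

5/6

Your original cup holds the ball with probability 1/6, so the other 5 collectively hold it with probability 5/6.
The host can always find 4 empty cups to open, so the reveals don't change that 5/6; it is now spread over the 1 remaining unopened cup.
P(win by switching) = (5/6) · (1/1) = 5/6.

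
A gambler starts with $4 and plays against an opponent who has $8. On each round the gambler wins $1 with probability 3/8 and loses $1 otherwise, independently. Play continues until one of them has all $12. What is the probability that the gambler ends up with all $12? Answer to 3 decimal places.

0.015

Let r = q/p = (5/8)/(3/8) = 5/3. The recurrence P(i) = p·P(i+1) + q·P(i−1) with P(0)=0, P(12)=1 gives P(i) = (1 − r^i)/(1 − r^12).
P(4) = (1 − (5/3)^4) / (1 − (5/3)^12) = 6561/447811 ≈ 0.015.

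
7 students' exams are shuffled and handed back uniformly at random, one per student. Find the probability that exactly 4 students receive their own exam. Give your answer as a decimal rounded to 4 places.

0.0139

Choose which 4 of the 7 are fixed: C(7,4) = 35 ways.
The remaining 3 must have no fixed point: D(3) = 2.
P = 35·2/5040 = 1/72 ≈ 0.0139.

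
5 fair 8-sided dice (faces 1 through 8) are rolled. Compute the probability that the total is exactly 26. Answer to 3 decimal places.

There are 8^5 = 32768 equally likely outcomes.
The number of ordered 5-tuples from {1,…,8} summing to 26 is 2010.
P(sum = 26) = 2010/32768 = 1005/16384 ≈ 0.061.

0.061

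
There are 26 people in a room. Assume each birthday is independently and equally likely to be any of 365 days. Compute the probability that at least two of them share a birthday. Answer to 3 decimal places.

It's easier to compute the probability that all 26 are distinct.
P(all distinct) = 365/365 · 364/365 · ··· · 340/365 ≈ 0.402.
So the probability of at least one match is 1 − 0.402 = 0.598.

0.598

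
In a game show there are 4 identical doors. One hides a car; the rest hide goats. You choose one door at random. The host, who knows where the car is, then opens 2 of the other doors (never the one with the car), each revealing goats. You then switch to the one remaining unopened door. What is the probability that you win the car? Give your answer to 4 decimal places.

0.7500

Your original door holds the car with probability 1/4, so the other 3 collectively hold it with probability 3/4.
The host can always find 2 empty doors to open, so the reveals don't change that 3/4; it is now spread over the 1 remaining unopened door.
P(win by switching) = (3/4) · (1/1) = 3/4 ≈ 0.7500.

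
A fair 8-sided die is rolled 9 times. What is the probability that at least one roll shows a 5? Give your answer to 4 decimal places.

0.6993

P(no roll shows a 5) = (7/8)^9 ≈ 0.3007.
P(at least one) = 1 − 0.3007 = 0.6993.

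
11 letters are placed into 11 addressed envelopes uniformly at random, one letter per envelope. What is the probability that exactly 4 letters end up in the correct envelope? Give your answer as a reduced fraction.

Choose which 4 of the 11 are fixed: C(11,4) = 330 ways.
The remaining 7 must have no fixed point: D(7) = 1854.
P = 330·1854/39916800 = 103/6720.

103/6720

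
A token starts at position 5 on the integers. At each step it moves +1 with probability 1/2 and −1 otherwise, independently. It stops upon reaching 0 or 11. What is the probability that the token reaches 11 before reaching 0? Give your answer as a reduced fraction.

With a fair step, P(i) = ½P(i−1) + ½P(i+1) with P(0)=0, P(11)=1 has the linear solution P(i) = i/11.
P(5) = 5/11.

5/11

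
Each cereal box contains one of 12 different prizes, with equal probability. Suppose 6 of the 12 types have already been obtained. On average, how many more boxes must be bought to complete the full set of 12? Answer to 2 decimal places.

29.40

Starting from 6 distinct types, each trial gives a new one with probability (12−i)/12 when i types are held, so the wait for the next new type is 12/(12−i).
E = 12/6 + 12/5 + 12/4 + 12/3 + 12/2 + 12/1 = 147/5 ≈ 29.40.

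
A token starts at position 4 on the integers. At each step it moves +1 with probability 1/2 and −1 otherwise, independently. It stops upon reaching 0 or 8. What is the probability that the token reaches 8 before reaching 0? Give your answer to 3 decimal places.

0.500

With a fair step, P(i) = ½P(i−1) + ½P(i+1) with P(0)=0, P(8)=1 has the linear solution P(i) = i/8.
P(4) = 4/8 = 1/2 ≈ 0.500.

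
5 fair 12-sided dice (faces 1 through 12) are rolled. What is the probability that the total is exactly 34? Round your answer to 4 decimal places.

There are 12^5 = 248832 equally likely outcomes.
The number of ordered 5-tuples from {1,…,12} summing to 34 is 12255.
P(sum = 34) = 12255/248832 = 4085/82944 ≈ 0.0493.

0.0493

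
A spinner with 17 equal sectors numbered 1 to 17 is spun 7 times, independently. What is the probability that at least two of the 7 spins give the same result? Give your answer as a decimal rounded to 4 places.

P(all 7 different) = 17/17 · 16/17 · ··· · 11/17 ≈ 0.2389.
P(at least two equal) = 1 − 0.2389 = 0.7611.

0.7611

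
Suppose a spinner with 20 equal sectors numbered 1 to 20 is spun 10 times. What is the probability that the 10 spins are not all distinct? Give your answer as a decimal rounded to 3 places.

0.935

P(all 10 different) = 20/20 · 19/20 · ··· · 11/20 ≈ 0.065.
P(at least two equal) = 1 − 0.065 = 0.935.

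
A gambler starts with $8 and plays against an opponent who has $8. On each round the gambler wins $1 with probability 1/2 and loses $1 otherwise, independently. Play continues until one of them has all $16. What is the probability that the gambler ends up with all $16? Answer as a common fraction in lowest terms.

1/2

With a fair step, P(i) = ½P(i−1) + ½P(i+1) with P(0)=0, P(16)=1 has the linear solution P(i) = i/16.
P(8) = 8/16 = 1/2.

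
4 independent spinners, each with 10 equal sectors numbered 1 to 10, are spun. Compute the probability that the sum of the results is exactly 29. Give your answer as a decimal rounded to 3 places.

There are 10^4 = 10000 equally likely outcomes.
The number of ordered 4-tuples from {1,…,10} summing to 29 is 348.
P(sum = 29) = 348/10000 = 87/2500 ≈ 0.035.

0.035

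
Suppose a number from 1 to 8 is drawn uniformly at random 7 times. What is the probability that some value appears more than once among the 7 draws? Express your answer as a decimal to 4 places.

P(all 7 different) = 8/8 · 7/8 · ··· · 2/8 ≈ 0.0192.
P(at least two equal) = 1 − 0.0192 = 0.9808.

0.9808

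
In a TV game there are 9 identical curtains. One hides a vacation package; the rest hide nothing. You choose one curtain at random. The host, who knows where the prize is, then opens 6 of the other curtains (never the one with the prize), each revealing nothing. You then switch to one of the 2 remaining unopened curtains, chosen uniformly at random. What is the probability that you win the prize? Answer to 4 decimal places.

Your original curtain holds the prize with probability 1/9, so the other 8 collectively hold it with probability 8/9.
The host can always find 6 empty curtains to open, so the reveals don't change that 8/9; it is now spread over the 2 remaining unopened curtains.
P(win by switching) = (8/9) · (1/2) = 4/9 ≈ 0.4444.

0.4444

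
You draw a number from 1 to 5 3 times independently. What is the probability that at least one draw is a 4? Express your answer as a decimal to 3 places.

P(no draw is a 4) = (4/5)^3 ≈ 0.512.
P(at least one) = 1 − 0.512 = 0.488.

0.488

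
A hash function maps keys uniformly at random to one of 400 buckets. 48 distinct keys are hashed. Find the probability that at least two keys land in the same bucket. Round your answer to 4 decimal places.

0.9471

It's easier to compute the probability that all 48 are distinct.
P(all distinct) = 400/400 · 399/400 · ··· · 353/400 ≈ 0.0529.
So the probability of at least one match is 1 − 0.0529 = 0.9471.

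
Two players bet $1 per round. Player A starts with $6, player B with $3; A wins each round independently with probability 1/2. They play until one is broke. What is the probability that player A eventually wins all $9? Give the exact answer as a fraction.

With a fair step, P(i) = ½P(i−1) + ½P(i+1) with P(0)=0, P(9)=1 has the linear solution P(i) = i/9.
P(6) = 6/9 = 2/3.

2/3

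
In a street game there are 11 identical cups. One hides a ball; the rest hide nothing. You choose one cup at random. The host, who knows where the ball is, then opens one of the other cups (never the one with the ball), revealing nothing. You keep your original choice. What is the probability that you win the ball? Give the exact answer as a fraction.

1/11

The host can always open an empty cup regardless of your choice, so this gives no information about your original cup.
P(win by staying) = 1/11.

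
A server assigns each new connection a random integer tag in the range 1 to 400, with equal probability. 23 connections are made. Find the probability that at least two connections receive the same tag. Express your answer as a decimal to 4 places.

It's easier to compute the probability that all 23 are distinct.
P(all distinct) = 400/400 · 399/400 · ··· · 378/400 ≈ 0.5248.
So the probability of at least one match is 1 − 0.5248 = 0.4752.

0.4752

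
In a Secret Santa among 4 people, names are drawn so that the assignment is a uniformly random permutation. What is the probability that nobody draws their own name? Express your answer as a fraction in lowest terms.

This is the derangement probability: permutations of 4 with no fixed point.
D(4) = 4! · (1 − 1/1! + 1/2! − ··· + (−1)^4/4!) = 9.
P = 9/24 = 3/8.

3/8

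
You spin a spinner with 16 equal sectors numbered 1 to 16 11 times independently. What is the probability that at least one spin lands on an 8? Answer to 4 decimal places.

P(no spin lands on an 8) = (15/16)^11 ≈ 0.4917.
P(at least one) = 1 − 0.4917 = 0.5083.

0.5083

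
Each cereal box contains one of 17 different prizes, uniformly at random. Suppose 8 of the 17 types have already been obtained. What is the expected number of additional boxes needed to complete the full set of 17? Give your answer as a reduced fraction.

Starting from 8 distinct types, each trial gives a new one with probability (17−i)/17 when i types are held, so the wait for the next new type is 17/(17−i).
E = 17/9 + 17/8 + 17/7 + 17/6 + 17/5 + 17/4 + 17/3 + 17/2 + 17/1 = 121193/2520.

121193/2520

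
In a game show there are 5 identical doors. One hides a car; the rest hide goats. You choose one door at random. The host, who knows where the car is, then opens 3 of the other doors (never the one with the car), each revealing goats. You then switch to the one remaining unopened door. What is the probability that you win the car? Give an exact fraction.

Your original door holds the car with probability 1/5, so the other 4 collectively hold it with probability 4/5.
The host can always find 3 empty doors to open, so the reveals don't change that 4/5; it is now spread over the 1 remaining unopened door.
P(win by switching) = (4/5) · (1/1) = 4/5.

4/5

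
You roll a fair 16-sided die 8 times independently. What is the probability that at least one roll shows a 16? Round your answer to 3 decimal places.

0.403

P(no roll shows a 16) = (15/16)^8 ≈ 0.597.
P(at least one) = 1 − 0.597 = 0.403.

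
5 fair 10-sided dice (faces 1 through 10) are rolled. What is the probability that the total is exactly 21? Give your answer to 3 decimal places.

There are 10^5 = 100000 equally likely outcomes.
The number of ordered 5-tuples from {1,…,10} summing to 21 is 3795.
P(sum = 21) = 3795/100000 = 759/20000 ≈ 0.038.

0.038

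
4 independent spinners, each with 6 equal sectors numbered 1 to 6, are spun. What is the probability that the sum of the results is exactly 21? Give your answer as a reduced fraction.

There are 6^4 = 1296 equally likely outcomes.
The number of ordered 4-tuples from {1,…,6} summing to 21 is 20.
P(sum = 21) = 20/1296 = 5/324.

5/324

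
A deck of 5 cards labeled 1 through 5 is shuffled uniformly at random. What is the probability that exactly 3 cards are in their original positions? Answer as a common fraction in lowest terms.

1/12

Choose which 3 of the 5 are fixed: C(5,3) = 10 ways.
The remaining 2 must have no fixed point: D(2) = 1.
P = 10·1/120 = 1/12.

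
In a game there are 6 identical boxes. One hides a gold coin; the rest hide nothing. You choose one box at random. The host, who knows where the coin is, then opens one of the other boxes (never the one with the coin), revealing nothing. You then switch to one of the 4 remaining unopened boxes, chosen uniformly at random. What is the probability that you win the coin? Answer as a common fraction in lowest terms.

Your original box holds the coin with probability 1/6, so the other 5 collectively hold it with probability 5/6.
The host can always find an empty box to open, so this doesn't change that 5/6; it is now spread over the 4 remaining unopened boxes.
P(win by switching) = (5/6) · (1/4) = 5/24.

5/24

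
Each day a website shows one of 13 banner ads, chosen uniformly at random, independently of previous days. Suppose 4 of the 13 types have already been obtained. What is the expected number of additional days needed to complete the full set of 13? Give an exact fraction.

92677/2520

Starting from 4 distinct types, each trial gives a new one with probability (13−i)/13 when i types are held, so the wait for the next new type is 13/(13−i).
E = 13/9 + 13/8 + 13/7 + 13/6 + 13/5 + 13/4 + 13/3 + 13/2 + 13/1 = 92677/2520.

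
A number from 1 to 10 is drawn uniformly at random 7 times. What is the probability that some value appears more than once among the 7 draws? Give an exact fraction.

2936/3125

P(all 7 different) = 10/10 · 9/10 · ··· · 4/10 = 189/3125.
P(at least two equal) = 1 − 189/3125 = 2936/3125.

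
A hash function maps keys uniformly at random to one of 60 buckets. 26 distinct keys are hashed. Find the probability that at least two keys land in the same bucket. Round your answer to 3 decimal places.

It's easier to compute the probability that all 26 are distinct.
P(all distinct) = 60/60 · 59/60 · ··· · 35/60 ≈ 0.002.
So the probability of at least one match is 1 − 0.002 = 0.998.

0.998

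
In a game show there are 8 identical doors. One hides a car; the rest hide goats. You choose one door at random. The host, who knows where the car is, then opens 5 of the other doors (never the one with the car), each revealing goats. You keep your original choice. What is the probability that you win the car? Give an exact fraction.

The host can always open 5 empty doors regardless of your choice, so the reveals give no information about your original door.
P(win by staying) = 1/8.

1/8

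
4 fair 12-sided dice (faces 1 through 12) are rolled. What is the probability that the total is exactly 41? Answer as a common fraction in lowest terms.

There are 12^4 = 20736 equally likely outcomes.
The number of ordered 4-tuples from {1,…,12} summing to 41 is 120.
P(sum = 41) = 120/20736 = 5/864.

5/864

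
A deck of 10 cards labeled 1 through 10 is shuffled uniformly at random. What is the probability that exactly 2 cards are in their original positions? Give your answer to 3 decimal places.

Choose which 2 of the 10 are fixed: C(10,2) = 45 ways.
The remaining 8 must have no fixed point: D(8) = 14833.
P = 45·14833/3628800 = 2119/11520 ≈ 0.184.

0.184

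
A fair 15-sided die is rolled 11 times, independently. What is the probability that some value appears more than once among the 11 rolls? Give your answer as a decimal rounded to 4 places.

P(all 11 different) = 15/15 · 14/15 · ··· · 5/15 ≈ 0.0063.
P(at least two equal) = 1 − 0.0063 = 0.9937.

0.9937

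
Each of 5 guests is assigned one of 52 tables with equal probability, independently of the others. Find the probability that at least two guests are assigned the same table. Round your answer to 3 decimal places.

It's easier to compute the probability that all 5 are distinct.
P(all distinct) = 52/52 · 51/52 · ··· · 48/52 ≈ 0.820.
So the probability of at least one match is 1 − 0.820 = 0.180.

0.180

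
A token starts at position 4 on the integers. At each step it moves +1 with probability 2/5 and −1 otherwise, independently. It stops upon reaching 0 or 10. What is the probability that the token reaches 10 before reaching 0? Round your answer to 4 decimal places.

0.0717

Let r = q/p = (3/5)/(2/5) = 3/2. The recurrence P(i) = p·P(i+1) + q·P(i−1) with P(0)=0, P(10)=1 gives P(i) = (1 − r^i)/(1 − r^10).
P(4) = (1 − (3/2)^4) / (1 − (3/2)^10) = 832/11605 ≈ 0.0717.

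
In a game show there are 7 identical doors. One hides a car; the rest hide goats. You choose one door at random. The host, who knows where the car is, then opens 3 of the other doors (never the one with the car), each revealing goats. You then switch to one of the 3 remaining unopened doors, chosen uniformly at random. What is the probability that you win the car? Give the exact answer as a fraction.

Your original door holds the car with probability 1/7, so the other 6 collectively hold it with probability 6/7.
The host can always find 3 empty doors to open, so the reveals don't change that 6/7; it is now spread over the 3 remaining unopened doors.
P(win by switching) = (6/7) · (1/3) = 2/7.

2/7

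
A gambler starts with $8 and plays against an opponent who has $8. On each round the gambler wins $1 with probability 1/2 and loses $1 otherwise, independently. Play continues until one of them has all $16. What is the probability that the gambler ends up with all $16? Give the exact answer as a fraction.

With a fair step, P(i) = ½P(i−1) + ½P(i+1) with P(0)=0, P(16)=1 has the linear solution P(i) = i/16.
P(8) = 8/16 = 1/2.

1/2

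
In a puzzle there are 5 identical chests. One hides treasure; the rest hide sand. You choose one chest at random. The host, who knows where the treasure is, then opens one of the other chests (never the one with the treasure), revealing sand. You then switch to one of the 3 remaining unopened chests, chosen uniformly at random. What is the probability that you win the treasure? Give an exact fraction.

Your original chest holds the treasure with probability 1/5, so the other 4 collectively hold it with probability 4/5.
The host can always find an empty chest to open, so this doesn't change that 4/5; it is now spread over the 3 remaining unopened chests.
P(win by switching) = (4/5) · (1/3) = 4/15.

4/15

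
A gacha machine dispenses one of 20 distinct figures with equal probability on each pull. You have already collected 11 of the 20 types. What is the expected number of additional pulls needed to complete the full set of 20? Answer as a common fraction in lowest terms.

7129/126

Starting from 11 distinct types, each trial gives a new one with probability (20−i)/20 when i types are held, so the wait for the next new type is 20/(20−i).
E = 20/9 + 20/8 + 20/7 + 20/6 + 20/5 + 20/4 + 20/3 + 20/2 + 20/1 = 7129/126.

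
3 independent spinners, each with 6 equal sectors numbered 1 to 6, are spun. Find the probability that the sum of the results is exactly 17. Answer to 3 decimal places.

There are 6^3 = 216 equally likely outcomes.
The number of ordered 3-tuples from {1,…,6} summing to 17 is 3.
P(sum = 17) = 3/216 = 1/72 ≈ 0.014.

0.014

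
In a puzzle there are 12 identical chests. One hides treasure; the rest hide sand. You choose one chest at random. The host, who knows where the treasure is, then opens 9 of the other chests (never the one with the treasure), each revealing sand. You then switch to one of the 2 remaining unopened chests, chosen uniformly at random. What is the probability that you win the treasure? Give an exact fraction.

Your original chest holds the treasure with probability 1/12, so the other 11 collectively hold it with probability 11/12.
The host can always find 9 empty chests to open, so the reveals don't change that 11/12; it is now spread over the 2 remaining unopened chests.
P(win by switching) = (11/12) · (1/2) = 11/24.

11/24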